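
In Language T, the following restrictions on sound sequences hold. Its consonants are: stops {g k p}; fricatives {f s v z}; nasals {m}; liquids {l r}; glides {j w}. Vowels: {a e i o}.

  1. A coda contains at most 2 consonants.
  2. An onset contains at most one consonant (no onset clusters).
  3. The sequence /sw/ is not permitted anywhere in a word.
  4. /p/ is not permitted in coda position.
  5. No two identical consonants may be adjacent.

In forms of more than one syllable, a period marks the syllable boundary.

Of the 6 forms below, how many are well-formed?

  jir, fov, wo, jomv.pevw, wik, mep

5

jir — σ1 onset /j/, coda /r/ ok → well-formed
fov — σ1 onset /f/, coda /v/ ok → well-formed
wo — σ1 onset /w/, coda /∅/ ok → well-formed
jomv.pevw — σ1 onset /j/, coda /mv/ (2C) ok; σ2 onset /p/, coda /vw/ (2C) ok → well-formed
wik — σ1 onset /w/, coda /k/ ok → well-formed
mep — violates constraint 4: syllable 1 coda contains /p/ → ill-formed
Well-formed: jir, fov, wo, jomv.pevw, wik → 5.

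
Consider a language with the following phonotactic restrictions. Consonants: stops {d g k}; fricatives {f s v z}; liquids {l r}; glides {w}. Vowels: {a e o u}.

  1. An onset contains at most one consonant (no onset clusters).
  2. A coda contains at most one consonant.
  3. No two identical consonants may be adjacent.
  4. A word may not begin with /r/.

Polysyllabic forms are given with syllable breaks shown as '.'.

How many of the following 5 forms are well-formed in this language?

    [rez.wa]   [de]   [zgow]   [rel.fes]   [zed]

[rez.wa] — violates constraint 4: word begins with /r/ → ill-formed
[de] — σ1 onset /d/, coda /∅/ ok → well-formed
[zgow] — violates constraint 1: syllable 1 onset /zg/ has 2 consonants (> 1) → ill-formed
[rel.fes] — violates constraint 4: word begins with /r/ → ill-formed
[zed] — σ1 onset /z/, coda /d/ ok → well-formed
Well-formed: [de], [zed] → 2.

2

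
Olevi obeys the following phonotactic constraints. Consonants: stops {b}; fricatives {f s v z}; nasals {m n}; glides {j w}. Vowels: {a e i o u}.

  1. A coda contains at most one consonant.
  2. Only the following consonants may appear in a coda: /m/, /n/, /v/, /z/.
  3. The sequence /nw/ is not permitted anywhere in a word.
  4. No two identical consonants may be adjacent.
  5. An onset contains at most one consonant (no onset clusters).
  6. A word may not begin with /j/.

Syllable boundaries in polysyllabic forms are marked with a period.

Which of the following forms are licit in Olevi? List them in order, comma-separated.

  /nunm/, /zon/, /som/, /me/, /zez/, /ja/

/zon/, /som/, /me/, /zez/

/nunm/ — violates constraint 1: syllable 1 coda /nm/ has 2 consonants (> 1) → illicit
/zon/ — σ1 onset /z/, coda /n/ ok → licit
/som/ — σ1 onset /s/, coda /m/ ok → licit
/me/ — σ1 onset /m/, coda /∅/ ok → licit
/zez/ — σ1 onset /z/, coda /z/ ok → licit
/ja/ — violates constraint 6: word begins with /j/ → illicit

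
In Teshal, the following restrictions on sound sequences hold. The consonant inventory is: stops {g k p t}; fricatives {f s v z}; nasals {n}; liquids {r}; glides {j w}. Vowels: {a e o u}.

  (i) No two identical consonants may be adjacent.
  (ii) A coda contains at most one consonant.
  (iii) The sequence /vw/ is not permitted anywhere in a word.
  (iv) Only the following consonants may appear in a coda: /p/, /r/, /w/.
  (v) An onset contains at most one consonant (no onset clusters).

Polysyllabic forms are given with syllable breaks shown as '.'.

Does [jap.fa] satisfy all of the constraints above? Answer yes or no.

[jap.fa] — σ1 onset /j/, coda /p/ ok; σ2 onset /f/, coda /∅/ ok → well-formed

yes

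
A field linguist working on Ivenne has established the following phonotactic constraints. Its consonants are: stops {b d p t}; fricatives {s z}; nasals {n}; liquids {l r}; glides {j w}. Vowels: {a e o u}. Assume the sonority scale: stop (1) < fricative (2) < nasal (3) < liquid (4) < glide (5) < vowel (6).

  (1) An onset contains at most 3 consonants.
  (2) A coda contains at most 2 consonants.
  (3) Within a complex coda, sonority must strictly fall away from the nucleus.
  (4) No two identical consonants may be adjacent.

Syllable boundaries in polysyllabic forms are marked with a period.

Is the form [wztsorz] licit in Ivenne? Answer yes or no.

[wztsorz] — violates constraint 1: syllable 1 onset /wzts/ has 4 consonants (> 3) → illicit

no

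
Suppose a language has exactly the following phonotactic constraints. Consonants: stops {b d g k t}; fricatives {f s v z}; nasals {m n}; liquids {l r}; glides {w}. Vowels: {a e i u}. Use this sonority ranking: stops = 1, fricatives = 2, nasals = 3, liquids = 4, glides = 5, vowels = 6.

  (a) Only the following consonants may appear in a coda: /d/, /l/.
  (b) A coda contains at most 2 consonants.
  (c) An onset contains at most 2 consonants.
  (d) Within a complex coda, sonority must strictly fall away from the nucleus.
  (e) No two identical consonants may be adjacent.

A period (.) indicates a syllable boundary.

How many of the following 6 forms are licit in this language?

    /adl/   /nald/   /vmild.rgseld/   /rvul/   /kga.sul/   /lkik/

3

/adl/ — violates constraint (d): syllable 1 coda /dl/: /d/ (stop, 1) → /l/ (liquid, 4) does not fall → illicit
/nald/ — σ1 onset /n/, coda /ld/ (4→1 falls) ok → licit
/vmild.rgseld/ — violates constraint (c): syllable 2 onset /rgs/ has 3 consonants (> 2) → illicit
/rvul/ — σ1 onset /rv/ (2C), coda /l/ ok → licit
/kga.sul/ — σ1 onset /kg/ (2C), coda /∅/ ok; σ2 onset /s/, coda /l/ ok → licit
/lkik/ — violates constraint (a): syllable 1 coda contains /k/, which is not a licensed coda consonant → illicit
Licit: /nald/, /rvul/, /kga.sul/ → 3.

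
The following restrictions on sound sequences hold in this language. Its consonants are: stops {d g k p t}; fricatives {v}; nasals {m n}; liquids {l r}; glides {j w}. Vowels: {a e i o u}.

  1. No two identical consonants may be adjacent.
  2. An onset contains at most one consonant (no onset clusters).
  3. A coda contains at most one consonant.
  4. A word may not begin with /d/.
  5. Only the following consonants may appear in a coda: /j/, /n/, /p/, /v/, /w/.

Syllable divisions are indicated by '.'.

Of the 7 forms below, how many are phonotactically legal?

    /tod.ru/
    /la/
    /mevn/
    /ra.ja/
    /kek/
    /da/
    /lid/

/tod.ru/ — violates constraint 5: syllable 1 coda contains /d/, which is not a licensed coda consonant → phonotactically illegal
/la/ — σ1 onset /l/, coda /∅/ ok → phonotactically legal
/mevn/ — violates constraint 3: syllable 1 coda /vn/ has 2 consonants (> 1) → phonotactically illegal
/ra.ja/ — σ1 onset /r/, coda /∅/ ok; σ2 onset /j/, coda /∅/ ok → phonotactically legal
/kek/ — violates constraint 5: syllable 1 coda contains /k/, which is not a licensed coda consonant → phonotactically illegal
/da/ — violates constraint 4: word begins with /d/ → phonotactically illegal
/lid/ — violates constraint 5: syllable 1 coda contains /d/, which is not a licensed coda consonant → phonotactically illegal
Phonotactically legal: /la/, /ra.ja/ → 2.

2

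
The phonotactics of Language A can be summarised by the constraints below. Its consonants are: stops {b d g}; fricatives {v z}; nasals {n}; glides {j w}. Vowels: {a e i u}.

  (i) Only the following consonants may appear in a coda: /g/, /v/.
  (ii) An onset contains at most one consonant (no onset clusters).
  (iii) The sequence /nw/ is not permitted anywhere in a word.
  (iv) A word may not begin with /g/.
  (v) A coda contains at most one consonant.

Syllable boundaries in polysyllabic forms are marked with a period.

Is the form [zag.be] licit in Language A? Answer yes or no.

yes

[zag.be] — σ1 onset /z/, coda /g/ ok; σ2 onset /b/, coda /∅/ ok → licit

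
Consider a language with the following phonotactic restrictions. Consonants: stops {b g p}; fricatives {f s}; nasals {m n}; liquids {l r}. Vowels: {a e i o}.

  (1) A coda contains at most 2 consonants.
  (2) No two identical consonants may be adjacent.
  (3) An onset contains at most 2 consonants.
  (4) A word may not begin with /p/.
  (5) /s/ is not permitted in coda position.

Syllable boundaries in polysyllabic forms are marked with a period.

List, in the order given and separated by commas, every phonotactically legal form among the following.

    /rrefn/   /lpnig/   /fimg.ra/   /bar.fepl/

/fimg.ra/, /bar.fepl/

/rrefn/ — violates constraint 2: adjacent identical consonants /rr/ → phonotactically illegal
/lpnig/ — violates constraint 3: syllable 1 onset /lpn/ has 3 consonants (> 2) → phonotactically illegal
/fimg.ra/ — σ1 onset /f/, coda /mg/ (2C) ok; σ2 onset /r/, coda /∅/ ok → phonotactically legal
/bar.fepl/ — σ1 onset /b/, coda /r/ ok; σ2 onset /f/, coda /pl/ (2C) ok → phonotactically legal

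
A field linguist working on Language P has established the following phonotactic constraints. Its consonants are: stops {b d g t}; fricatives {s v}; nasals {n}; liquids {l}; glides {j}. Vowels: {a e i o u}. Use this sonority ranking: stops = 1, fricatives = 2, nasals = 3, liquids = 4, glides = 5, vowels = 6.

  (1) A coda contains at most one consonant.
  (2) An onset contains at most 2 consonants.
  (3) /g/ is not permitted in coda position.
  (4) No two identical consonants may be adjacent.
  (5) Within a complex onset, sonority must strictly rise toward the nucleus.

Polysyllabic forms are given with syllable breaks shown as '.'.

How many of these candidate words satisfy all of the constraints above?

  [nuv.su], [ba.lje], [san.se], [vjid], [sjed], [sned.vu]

[nuv.su] — σ1 onset /n/, coda /v/ ok; σ2 onset /s/, coda /∅/ ok → permitted
[ba.lje] — σ1 onset /b/, coda /∅/ ok; σ2 onset /lj/ (4→5 rises), coda /∅/ ok → permitted
[san.se] — σ1 onset /s/, coda /n/ ok; σ2 onset /s/, coda /∅/ ok → permitted
[vjid] — σ1 onset /vj/ (2→5 rises), coda /d/ ok → permitted
[sjed] — σ1 onset /sj/ (2→5 rises), coda /d/ ok → permitted
[sned.vu] — σ1 onset /sn/ (2→3 rises), coda /d/ ok; σ2 onset /v/, coda /∅/ ok → permitted
Permitted: [nuv.su], [ba.lje], [san.se], [vjid], [sjed], [sned.vu] → 6.

6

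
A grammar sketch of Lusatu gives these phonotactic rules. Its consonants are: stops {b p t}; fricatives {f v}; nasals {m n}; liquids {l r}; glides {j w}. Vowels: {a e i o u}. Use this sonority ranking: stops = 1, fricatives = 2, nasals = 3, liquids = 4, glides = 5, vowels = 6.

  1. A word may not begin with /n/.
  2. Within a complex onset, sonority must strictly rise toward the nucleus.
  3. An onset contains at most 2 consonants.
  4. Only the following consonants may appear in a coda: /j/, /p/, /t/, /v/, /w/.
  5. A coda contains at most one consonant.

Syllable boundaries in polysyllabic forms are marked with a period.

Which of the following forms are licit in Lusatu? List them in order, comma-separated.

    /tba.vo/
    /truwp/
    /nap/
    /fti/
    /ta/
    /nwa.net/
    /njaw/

/ta/

/tba.vo/ — violates constraint 2: syllable 1 onset /tb/: /t/ (stop, 1) → /b/ (stop, 1) does not rise → illicit
/truwp/ — violates constraint 5: syllable 1 coda /wp/ has 2 consonants (> 1) → illicit
/nap/ — violates constraint 1: word begins with /n/ → illicit
/fti/ — violates constraint 2: syllable 1 onset /ft/: /f/ (fricative, 2) → /t/ (stop, 1) does not rise → illicit
/ta/ — σ1 onset /t/, coda /∅/ ok → licit
/nwa.net/ — violates constraint 1: word begins with /n/ → illicit
/njaw/ — violates constraint 1: word begins with /n/ → illicit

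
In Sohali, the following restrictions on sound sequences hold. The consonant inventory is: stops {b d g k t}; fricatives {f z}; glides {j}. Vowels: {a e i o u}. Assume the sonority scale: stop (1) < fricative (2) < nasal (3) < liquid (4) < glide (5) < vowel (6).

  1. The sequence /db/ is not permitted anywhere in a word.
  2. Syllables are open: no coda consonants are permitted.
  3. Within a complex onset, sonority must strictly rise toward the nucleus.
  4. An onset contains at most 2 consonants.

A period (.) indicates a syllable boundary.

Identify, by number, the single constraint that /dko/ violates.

3

/dko/: syllable 1 onset /dk/: /d/ (stop, 1) → /k/ (stop, 1) does not rise.
This is a violation of constraint 3: "Within a complex onset, sonority must strictly rise toward the nucleus."
The remaining constraints (1, 2, 4) are satisfied.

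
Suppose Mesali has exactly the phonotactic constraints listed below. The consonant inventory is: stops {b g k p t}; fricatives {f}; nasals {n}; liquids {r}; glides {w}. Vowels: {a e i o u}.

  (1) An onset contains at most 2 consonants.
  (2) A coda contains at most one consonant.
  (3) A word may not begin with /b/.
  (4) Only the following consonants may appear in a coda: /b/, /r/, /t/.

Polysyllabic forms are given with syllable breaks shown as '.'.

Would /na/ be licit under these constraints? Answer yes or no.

yes

/na/ — σ1 onset /n/, coda /∅/ ok → licit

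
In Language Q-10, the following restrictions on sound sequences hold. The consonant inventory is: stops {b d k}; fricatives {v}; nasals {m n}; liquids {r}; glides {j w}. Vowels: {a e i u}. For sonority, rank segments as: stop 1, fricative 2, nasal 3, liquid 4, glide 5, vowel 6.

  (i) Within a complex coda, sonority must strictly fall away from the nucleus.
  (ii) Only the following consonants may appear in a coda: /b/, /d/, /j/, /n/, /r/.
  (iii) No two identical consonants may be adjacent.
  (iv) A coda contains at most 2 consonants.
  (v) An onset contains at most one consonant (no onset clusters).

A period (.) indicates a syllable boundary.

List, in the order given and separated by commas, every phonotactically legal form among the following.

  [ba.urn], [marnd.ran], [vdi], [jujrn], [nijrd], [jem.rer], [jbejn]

[ba.urn] — σ1 onset /b/, coda /∅/ ok; σ2 onset /∅/, coda /rn/ (4→3 falls) ok → phonotactically legal
[marnd.ran] — violates constraint (iv): syllable 1 coda /rnd/ has 3 consonants (> 2) → phonotactically illegal
[vdi] — violates constraint (v): syllable 1 onset /vd/ has 2 consonants (> 1) → phonotactically illegal
[jujrn] — violates constraint (iv): syllable 1 coda /jrn/ has 3 consonants (> 2) → phonotactically illegal
[nijrd] — violates constraint (iv): syllable 1 coda /jrd/ has 3 consonants (> 2) → phonotactically illegal
[jem.rer] — violates constraint (ii): syllable 1 coda contains /m/, which is not a licensed coda consonant → phonotactically illegal
[jbejn] — violates constraint (v): syllable 1 onset /jb/ has 2 consonants (> 1) → phonotactically illegal

[ba.urn]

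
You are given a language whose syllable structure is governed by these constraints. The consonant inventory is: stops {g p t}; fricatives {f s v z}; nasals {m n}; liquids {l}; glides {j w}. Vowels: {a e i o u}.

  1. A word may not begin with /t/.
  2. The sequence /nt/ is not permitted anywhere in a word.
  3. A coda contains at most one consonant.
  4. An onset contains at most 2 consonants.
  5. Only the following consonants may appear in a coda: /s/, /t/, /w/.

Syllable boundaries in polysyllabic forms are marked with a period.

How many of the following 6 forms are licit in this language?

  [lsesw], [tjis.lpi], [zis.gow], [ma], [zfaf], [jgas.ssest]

[lsesw] — violates constraint 3: syllable 1 coda /sw/ has 2 consonants (> 1) → illicit
[tjis.lpi] — violates constraint 1: word begins with /t/ → illicit
[zis.gow] — σ1 onset /z/, coda /s/ ok; σ2 onset /g/, coda /w/ ok → licit
[ma] — σ1 onset /m/, coda /∅/ ok → licit
[zfaf] — violates constraint 5: syllable 1 coda contains /f/, which is not a licensed coda consonant → illicit
[jgas.ssest] — violates constraint 3: syllable 2 coda /st/ has 2 consonants (> 1) → illicit
Licit: [zis.gow], [ma] → 2.

2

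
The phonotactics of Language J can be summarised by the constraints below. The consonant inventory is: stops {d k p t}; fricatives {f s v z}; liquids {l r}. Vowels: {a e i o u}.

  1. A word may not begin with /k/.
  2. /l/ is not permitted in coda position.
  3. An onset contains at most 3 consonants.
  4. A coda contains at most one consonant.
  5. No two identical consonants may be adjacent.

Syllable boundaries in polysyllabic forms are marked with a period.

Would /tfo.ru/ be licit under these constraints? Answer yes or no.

yes

/tfo.ru/ — σ1 onset /tf/ (2C), coda /∅/ ok; σ2 onset /r/, coda /∅/ ok → licit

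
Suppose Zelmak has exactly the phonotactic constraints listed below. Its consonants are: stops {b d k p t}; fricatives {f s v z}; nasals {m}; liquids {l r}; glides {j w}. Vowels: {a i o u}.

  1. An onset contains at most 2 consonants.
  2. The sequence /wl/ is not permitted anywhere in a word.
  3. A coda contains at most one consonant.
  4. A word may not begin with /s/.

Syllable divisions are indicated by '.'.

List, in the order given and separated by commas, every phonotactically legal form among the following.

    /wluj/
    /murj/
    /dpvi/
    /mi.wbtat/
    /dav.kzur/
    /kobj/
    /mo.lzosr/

/dav.kzur/

/wluj/ — violates constraint 2: contains banned sequence /wl/ → phonotactically illegal
/murj/ — violates constraint 3: syllable 1 coda /rj/ has 2 consonants (> 1) → phonotactically illegal
/dpvi/ — violates constraint 1: syllable 1 onset /dpv/ has 3 consonants (> 2) → phonotactically illegal
/mi.wbtat/ — violates constraint 1: syllable 2 onset /wbt/ has 3 consonants (> 2) → phonotactically illegal
/dav.kzur/ — σ1 onset /d/, coda /v/ ok; σ2 onset /kz/ (2C), coda /r/ ok → phonotactically legal
/kobj/ — violates constraint 3: syllable 1 coda /bj/ has 2 consonants (> 1) → phonotactically illegal
/mo.lzosr/ — violates constraint 3: syllable 2 coda /sr/ has 2 consonants (> 1) → phonotactically illegal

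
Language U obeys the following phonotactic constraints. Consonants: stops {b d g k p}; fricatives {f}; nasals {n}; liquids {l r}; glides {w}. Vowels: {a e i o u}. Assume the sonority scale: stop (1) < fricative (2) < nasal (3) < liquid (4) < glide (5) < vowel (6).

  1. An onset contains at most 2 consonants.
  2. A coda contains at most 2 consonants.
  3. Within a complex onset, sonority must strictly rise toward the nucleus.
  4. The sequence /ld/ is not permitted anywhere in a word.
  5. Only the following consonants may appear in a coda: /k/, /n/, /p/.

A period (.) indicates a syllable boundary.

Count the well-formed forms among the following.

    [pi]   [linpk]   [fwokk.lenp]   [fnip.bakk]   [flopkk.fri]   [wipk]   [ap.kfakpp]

[pi] — σ1 onset /p/, coda /∅/ ok → well-formed
[linpk] — violates constraint 2: syllable 1 coda /npk/ has 3 consonants (> 2) → ill-formed
[fwokk.lenp] — σ1 onset /fw/ (2→5 rises), coda /kk/ (2C) ok; σ2 onset /l/, coda /np/ (2C) ok → well-formed
[fnip.bakk] — σ1 onset /fn/ (2→3 rises), coda /p/ ok; σ2 onset /b/, coda /kk/ (2C) ok → well-formed
[flopkk.fri] — violates constraint 2: syllable 1 coda /pkk/ has 3 consonants (> 2) → ill-formed
[wipk] — σ1 onset /w/, coda /pk/ (2C) ok → well-formed
[ap.kfakpp] — violates constraint 2: syllable 2 coda /kpp/ has 3 consonants (> 2) → ill-formed
Well-formed: [pi], [fwokk.lenp], [fnip.bakk], [wipk] → 4.

4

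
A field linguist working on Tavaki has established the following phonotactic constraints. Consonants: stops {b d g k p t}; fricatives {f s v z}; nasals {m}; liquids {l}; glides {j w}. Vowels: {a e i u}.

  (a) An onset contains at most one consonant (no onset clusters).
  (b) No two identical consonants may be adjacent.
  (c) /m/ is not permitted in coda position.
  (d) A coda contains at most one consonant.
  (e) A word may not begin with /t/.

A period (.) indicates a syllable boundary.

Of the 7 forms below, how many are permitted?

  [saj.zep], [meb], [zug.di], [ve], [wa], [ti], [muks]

5

[saj.zep] — σ1 onset /s/, coda /j/ ok; σ2 onset /z/, coda /p/ ok → permitted
[meb] — σ1 onset /m/, coda /b/ ok → permitted
[zug.di] — σ1 onset /z/, coda /g/ ok; σ2 onset /d/, coda /∅/ ok → permitted
[ve] — σ1 onset /v/, coda /∅/ ok → permitted
[wa] — σ1 onset /w/, coda /∅/ ok → permitted
[ti] — violates constraint (e): word begins with /t/ → not permitted
[muks] — violates constraint (d): syllable 1 coda /ks/ has 2 consonants (> 1) → not permitted
Permitted: [saj.zep], [meb], [zug.di], [ve], [wa] → 5.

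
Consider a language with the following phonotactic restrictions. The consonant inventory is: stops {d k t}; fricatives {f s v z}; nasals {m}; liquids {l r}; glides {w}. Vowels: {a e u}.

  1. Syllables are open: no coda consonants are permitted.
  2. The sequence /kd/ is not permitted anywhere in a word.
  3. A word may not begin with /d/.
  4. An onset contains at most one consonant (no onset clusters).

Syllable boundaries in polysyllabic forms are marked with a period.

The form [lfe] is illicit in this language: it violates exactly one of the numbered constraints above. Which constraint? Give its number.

4

[lfe]: syllable 1 onset /lf/ has 2 consonants (> 1).
This is a violation of constraint 4: "An onset contains at most one consonant (no onset clusters)."
The remaining constraints (1, 2, 3) are satisfied.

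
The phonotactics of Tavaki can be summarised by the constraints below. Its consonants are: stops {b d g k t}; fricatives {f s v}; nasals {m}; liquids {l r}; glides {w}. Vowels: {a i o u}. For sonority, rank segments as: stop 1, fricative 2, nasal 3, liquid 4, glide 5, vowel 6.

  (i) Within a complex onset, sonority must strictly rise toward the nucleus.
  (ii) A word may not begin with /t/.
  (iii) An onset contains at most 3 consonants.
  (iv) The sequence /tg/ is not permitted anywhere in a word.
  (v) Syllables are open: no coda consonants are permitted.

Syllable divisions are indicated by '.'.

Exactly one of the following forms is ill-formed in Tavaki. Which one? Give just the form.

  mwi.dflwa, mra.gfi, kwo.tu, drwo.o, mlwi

mwi.dflwa — violates constraint (iii): syllable 2 onset /dflw/ has 4 consonants (> 3) → ill-formed
mra.gfi — σ1 onset /mr/ (3→4 rises), coda /∅/ ok; σ2 onset /gf/ (1→2 rises), coda /∅/ ok → well-formed
kwo.tu — σ1 onset /kw/ (1→5 rises), coda /∅/ ok; σ2 onset /t/, coda /∅/ ok → well-formed
drwo.o — σ1 onset /drw/ (1→4→5 rises), coda /∅/ ok; σ2 onset /∅/, coda /∅/ ok → well-formed
mlwi — σ1 onset /mlw/ (3→4→5 rises), coda /∅/ ok → well-formed

mwi.dflwa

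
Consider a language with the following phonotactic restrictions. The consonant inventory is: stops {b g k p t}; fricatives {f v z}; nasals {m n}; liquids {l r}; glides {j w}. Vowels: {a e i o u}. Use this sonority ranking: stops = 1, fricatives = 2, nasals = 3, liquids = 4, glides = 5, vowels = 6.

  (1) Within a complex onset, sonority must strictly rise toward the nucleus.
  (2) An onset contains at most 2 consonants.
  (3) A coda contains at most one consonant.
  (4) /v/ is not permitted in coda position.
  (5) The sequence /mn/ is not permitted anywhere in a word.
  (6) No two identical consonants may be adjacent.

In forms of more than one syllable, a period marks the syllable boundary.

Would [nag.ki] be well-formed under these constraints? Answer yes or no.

yes

[nag.ki] — σ1 onset /n/, coda /g/ ok; σ2 onset /k/, coda /∅/ ok → well-formed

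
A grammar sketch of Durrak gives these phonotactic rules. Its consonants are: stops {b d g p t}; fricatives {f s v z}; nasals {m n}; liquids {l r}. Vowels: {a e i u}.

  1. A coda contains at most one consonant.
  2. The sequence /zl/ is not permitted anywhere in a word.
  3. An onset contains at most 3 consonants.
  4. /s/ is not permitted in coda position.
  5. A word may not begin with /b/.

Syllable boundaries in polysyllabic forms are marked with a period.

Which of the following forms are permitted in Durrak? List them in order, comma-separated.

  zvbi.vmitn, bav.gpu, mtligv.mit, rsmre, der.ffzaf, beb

der.ffzaf

zvbi.vmitn — violates constraint 1: syllable 2 coda /tn/ has 2 consonants (> 1) → not permitted
bav.gpu — violates constraint 5: word begins with /b/ → not permitted
mtligv.mit — violates constraint 1: syllable 1 coda /gv/ has 2 consonants (> 1) → not permitted
rsmre — violates constraint 3: syllable 1 onset /rsmr/ has 4 consonants (> 3) → not permitted
der.ffzaf — σ1 onset /d/, coda /r/ ok; σ2 onset /ffz/ (3C), coda /f/ ok → permitted
beb — violates constraint 5: word begins with /b/ → not permitted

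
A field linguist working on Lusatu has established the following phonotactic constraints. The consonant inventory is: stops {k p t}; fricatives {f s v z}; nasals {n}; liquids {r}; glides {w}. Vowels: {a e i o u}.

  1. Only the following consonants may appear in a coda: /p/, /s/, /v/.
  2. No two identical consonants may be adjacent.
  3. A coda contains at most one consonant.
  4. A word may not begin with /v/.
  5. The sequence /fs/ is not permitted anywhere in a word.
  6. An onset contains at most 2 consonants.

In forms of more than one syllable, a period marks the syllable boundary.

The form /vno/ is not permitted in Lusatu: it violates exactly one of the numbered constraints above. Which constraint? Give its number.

/vno/: word begins with /v/.
This is a violation of constraint 4: "A word may not begin with /v/."
The remaining constraints (1, 2, 3, 5, 6) are satisfied.

4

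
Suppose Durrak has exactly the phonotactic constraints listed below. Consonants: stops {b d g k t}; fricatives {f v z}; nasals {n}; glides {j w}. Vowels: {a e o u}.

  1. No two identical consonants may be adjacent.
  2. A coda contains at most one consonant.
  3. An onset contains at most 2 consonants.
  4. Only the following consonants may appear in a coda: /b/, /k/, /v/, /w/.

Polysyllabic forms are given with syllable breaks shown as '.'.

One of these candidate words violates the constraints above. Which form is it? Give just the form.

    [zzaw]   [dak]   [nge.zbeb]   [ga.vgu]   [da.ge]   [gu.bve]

[zzaw]

[zzaw] — violates constraint 1: adjacent identical consonants /zz/ → phonotactically illegal
[dak] — σ1 onset /d/, coda /k/ ok → phonotactically legal
[nge.zbeb] — σ1 onset /ng/ (2C), coda /∅/ ok; σ2 onset /zb/ (2C), coda /b/ ok → phonotactically legal
[ga.vgu] — σ1 onset /g/, coda /∅/ ok; σ2 onset /vg/ (2C), coda /∅/ ok → phonotactically legal
[da.ge] — σ1 onset /d/, coda /∅/ ok; σ2 onset /g/, coda /∅/ ok → phonotactically legal
[gu.bve] — σ1 onset /g/, coda /∅/ ok; σ2 onset /bv/ (2C), coda /∅/ ok → phonotactically legal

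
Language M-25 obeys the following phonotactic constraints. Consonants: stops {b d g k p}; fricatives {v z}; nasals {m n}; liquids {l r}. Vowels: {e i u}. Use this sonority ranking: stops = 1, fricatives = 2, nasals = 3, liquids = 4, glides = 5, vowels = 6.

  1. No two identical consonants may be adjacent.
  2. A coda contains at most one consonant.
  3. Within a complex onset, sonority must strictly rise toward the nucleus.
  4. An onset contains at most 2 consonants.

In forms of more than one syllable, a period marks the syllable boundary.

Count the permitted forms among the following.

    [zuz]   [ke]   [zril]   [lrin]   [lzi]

3

[zuz] — σ1 onset /z/, coda /z/ ok → permitted
[ke] — σ1 onset /k/, coda /∅/ ok → permitted
[zril] — σ1 onset /zr/ (2→4 rises), coda /l/ ok → permitted
[lrin] — violates constraint 3: syllable 1 onset /lr/: /l/ (liquid, 4) → /r/ (liquid, 4) does not rise → not permitted
[lzi] — violates constraint 3: syllable 1 onset /lz/: /l/ (liquid, 4) → /z/ (fricative, 2) does not rise → not permitted
Permitted: [zuz], [ke], [zril] → 3.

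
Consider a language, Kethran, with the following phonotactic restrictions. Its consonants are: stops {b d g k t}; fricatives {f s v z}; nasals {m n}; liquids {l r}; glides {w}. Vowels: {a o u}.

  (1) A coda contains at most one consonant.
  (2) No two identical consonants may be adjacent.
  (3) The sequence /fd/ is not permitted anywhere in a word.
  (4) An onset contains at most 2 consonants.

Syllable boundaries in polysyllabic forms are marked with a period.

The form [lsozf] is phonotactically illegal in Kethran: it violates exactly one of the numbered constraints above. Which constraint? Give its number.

1

[lsozf]: syllable 1 coda /zf/ has 2 consonants (> 1).
This is a violation of constraint 1: "A coda contains at most one consonant."
The remaining constraints (2, 3, 4) are satisfied.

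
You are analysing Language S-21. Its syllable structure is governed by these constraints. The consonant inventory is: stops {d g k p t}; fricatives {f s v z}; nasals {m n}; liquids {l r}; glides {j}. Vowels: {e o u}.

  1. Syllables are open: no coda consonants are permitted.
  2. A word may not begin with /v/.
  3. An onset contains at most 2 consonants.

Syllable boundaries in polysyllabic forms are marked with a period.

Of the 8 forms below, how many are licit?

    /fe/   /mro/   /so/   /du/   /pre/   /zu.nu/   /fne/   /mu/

/fe/ — σ1 onset /f/, coda /∅/ ok → licit
/mro/ — σ1 onset /mr/ (2C), coda /∅/ ok → licit
/so/ — σ1 onset /s/, coda /∅/ ok → licit
/du/ — σ1 onset /d/, coda /∅/ ok → licit
/pre/ — σ1 onset /pr/ (2C), coda /∅/ ok → licit
/zu.nu/ — σ1 onset /z/, coda /∅/ ok; σ2 onset /n/, coda /∅/ ok → licit
/fne/ — σ1 onset /fn/ (2C), coda /∅/ ok → licit
/mu/ — σ1 onset /m/, coda /∅/ ok → licit
Licit: /fe/, /mro/, /so/, /du/, /pre/, /zu.nu/, /fne/, /mu/ → 8.

8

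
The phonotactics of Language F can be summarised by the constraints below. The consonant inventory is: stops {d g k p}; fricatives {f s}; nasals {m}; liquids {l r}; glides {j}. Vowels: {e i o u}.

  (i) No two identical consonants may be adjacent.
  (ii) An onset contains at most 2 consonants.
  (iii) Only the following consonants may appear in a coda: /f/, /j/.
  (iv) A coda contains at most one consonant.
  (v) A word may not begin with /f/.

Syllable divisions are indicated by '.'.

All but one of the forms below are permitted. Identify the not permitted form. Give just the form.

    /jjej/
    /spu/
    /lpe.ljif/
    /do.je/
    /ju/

/jjej/ — violates constraint (i): adjacent identical consonants /jj/ → not permitted
/spu/ — σ1 onset /sp/ (2C), coda /∅/ ok → permitted
/lpe.ljif/ — σ1 onset /lp/ (2C), coda /∅/ ok; σ2 onset /lj/ (2C), coda /f/ ok → permitted
/do.je/ — σ1 onset /d/, coda /∅/ ok; σ2 onset /j/, coda /∅/ ok → permitted
/ju/ — σ1 onset /j/, coda /∅/ ok → permitted

/jjej/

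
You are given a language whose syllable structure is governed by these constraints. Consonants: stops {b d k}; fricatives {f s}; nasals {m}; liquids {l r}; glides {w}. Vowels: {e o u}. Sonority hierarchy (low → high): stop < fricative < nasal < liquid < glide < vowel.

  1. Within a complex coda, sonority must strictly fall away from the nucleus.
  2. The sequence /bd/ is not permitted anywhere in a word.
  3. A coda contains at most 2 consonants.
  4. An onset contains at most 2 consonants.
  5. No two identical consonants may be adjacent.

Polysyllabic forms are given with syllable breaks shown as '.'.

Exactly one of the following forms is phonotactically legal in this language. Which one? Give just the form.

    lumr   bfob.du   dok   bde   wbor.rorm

dok

lumr — violates constraint 1: syllable 1 coda /mr/: /m/ (nasal, 3) → /r/ (liquid, 4) does not fall → phonotactically illegal
bfob.du — violates constraint 2: contains banned sequence /bd/ → phonotactically illegal
dok — σ1 onset /d/, coda /k/ ok → phonotactically legal
bde — violates constraint 2: contains banned sequence /bd/ → phonotactically illegal
wbor.rorm — violates constraint 5: adjacent identical consonants /rr/ → phonotactically illegal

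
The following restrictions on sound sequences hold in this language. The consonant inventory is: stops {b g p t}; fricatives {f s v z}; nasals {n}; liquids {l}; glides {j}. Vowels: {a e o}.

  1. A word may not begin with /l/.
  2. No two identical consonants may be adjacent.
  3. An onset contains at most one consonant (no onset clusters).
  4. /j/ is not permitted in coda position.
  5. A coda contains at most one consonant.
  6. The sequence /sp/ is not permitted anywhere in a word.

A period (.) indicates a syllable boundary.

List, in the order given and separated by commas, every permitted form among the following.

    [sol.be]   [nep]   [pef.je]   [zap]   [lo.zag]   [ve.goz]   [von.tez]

[sol.be] — σ1 onset /s/, coda /l/ ok; σ2 onset /b/, coda /∅/ ok → permitted
[nep] — σ1 onset /n/, coda /p/ ok → permitted
[pef.je] — σ1 onset /p/, coda /f/ ok; σ2 onset /j/, coda /∅/ ok → permitted
[zap] — σ1 onset /z/, coda /p/ ok → permitted
[lo.zag] — violates constraint 1: word begins with /l/ → not permitted
[ve.goz] — σ1 onset /v/, coda /∅/ ok; σ2 onset /g/, coda /z/ ok → permitted
[von.tez] — σ1 onset /v/, coda /n/ ok; σ2 onset /t/, coda /z/ ok → permitted

[sol.be], [nep], [pef.je], [zap], [ve.goz], [von.tez]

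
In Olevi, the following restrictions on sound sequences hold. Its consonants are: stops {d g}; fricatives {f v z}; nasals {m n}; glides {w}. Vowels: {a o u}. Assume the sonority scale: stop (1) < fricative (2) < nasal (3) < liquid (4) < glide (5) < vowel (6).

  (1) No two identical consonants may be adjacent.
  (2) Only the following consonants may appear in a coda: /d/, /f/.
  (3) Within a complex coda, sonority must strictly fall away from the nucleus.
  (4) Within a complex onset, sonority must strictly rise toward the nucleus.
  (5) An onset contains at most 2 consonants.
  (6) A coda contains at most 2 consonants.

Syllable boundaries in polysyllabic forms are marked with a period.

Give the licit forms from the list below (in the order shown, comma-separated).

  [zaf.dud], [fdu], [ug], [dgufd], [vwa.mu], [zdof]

[zaf.dud] — σ1 onset /z/, coda /f/ ok; σ2 onset /d/, coda /d/ ok → licit
[fdu] — violates constraint 4: syllable 1 onset /fd/: /f/ (fricative, 2) → /d/ (stop, 1) does not rise → illicit
[ug] — violates constraint 2: syllable 1 coda contains /g/, which is not a licensed coda consonant → illicit
[dgufd] — violates constraint 4: syllable 1 onset /dg/: /d/ (stop, 1) → /g/ (stop, 1) does not rise → illicit
[vwa.mu] — σ1 onset /vw/ (2→5 rises), coda /∅/ ok; σ2 onset /m/, coda /∅/ ok → licit
[zdof] — violates constraint 4: syllable 1 onset /zd/: /z/ (fricative, 2) → /d/ (stop, 1) does not rise → illicit

[zaf.dud], [vwa.mu]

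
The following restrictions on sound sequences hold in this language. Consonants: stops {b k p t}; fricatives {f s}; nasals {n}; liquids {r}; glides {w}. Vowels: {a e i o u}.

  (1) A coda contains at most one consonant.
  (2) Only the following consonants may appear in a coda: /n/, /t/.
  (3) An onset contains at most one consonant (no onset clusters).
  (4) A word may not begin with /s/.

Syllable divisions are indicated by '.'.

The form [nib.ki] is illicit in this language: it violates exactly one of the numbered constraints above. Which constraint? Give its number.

[nib.ki]: syllable 1 coda contains /b/, which is not a licensed coda consonant.
This is a violation of constraint 2: "Only the following consonants may appear in a coda: /n/, /t/."
The remaining constraints (1, 3, 4) are satisfied.

2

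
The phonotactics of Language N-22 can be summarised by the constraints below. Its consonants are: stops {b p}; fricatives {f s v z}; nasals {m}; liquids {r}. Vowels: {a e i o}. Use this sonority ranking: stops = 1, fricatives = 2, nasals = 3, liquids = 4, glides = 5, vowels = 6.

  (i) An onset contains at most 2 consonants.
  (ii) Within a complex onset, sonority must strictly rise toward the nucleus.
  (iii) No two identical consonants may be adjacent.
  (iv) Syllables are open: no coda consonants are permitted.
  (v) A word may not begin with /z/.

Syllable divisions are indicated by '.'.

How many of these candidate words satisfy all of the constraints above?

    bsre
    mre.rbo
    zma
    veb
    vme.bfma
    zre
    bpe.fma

0

bsre — violates constraint (i): syllable 1 onset /bsr/ has 3 consonants (> 2) → illicit
mre.rbo — violates constraint (ii): syllable 2 onset /rb/: /r/ (liquid, 4) → /b/ (stop, 1) does not rise → illicit
zma — violates constraint (v): word begins with /z/ → illicit
veb — violates constraint (iv): syllable 1 coda /b/ has 1 consonant (> 0) → illicit
vme.bfma — violates constraint (i): syllable 2 onset /bfm/ has 3 consonants (> 2) → illicit
zre — violates constraint (v): word begins with /z/ → illicit
bpe.fma — violates constraint (ii): syllable 1 onset /bp/: /b/ (stop, 1) → /p/ (stop, 1) does not rise → illicit
No form is licit → 0.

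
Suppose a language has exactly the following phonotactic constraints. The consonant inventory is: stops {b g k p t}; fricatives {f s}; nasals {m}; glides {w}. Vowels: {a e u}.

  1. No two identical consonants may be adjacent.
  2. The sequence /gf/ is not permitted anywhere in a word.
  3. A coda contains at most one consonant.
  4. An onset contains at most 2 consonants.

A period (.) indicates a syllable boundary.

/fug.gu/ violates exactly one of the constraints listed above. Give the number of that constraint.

/fug.gu/: adjacent identical consonants /gg/.
This is a violation of constraint 1: "No two identical consonants may be adjacent."
The remaining constraints (2, 3, 4) are satisfied.

1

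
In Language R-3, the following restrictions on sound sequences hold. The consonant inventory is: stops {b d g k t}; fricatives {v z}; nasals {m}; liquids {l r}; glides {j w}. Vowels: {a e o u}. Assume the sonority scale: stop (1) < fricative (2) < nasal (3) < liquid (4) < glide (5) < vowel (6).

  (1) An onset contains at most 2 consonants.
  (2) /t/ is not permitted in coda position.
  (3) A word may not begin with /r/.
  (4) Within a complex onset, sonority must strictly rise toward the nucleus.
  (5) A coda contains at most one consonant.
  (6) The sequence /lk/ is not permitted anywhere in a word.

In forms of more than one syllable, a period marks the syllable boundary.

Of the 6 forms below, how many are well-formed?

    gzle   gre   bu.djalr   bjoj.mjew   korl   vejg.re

gzle — violates constraint 1: syllable 1 onset /gzl/ has 3 consonants (> 2) → ill-formed
gre — σ1 onset /gr/ (1→4 rises), coda /∅/ ok → well-formed
bu.djalr — violates constraint 5: syllable 2 coda /lr/ has 2 consonants (> 1) → ill-formed
bjoj.mjew — σ1 onset /bj/ (1→5 rises), coda /j/ ok; σ2 onset /mj/ (3→5 rises), coda /w/ ok → well-formed
korl — violates constraint 5: syllable 1 coda /rl/ has 2 consonants (> 1) → ill-formed
vejg.re — violates constraint 5: syllable 1 coda /jg/ has 2 consonants (> 1) → ill-formed
Well-formed: gre, bjoj.mjew → 2.

2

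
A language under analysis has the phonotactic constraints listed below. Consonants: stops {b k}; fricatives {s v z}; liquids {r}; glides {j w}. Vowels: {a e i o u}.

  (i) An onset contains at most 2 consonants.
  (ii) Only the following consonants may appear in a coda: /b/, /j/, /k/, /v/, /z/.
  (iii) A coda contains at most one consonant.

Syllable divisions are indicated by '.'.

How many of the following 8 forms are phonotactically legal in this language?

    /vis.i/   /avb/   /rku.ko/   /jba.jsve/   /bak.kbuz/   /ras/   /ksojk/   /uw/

/vis.i/ — violates constraint (ii): syllable 1 coda contains /s/, which is not a licensed coda consonant → phonotactically illegal
/avb/ — violates constraint (iii): syllable 1 coda /vb/ has 2 consonants (> 1) → phonotactically illegal
/rku.ko/ — σ1 onset /rk/ (2C), coda /∅/ ok; σ2 onset /k/, coda /∅/ ok → phonotactically legal
/jba.jsve/ — violates constraint (i): syllable 2 onset /jsv/ has 3 consonants (> 2) → phonotactically illegal
/bak.kbuz/ — σ1 onset /b/, coda /k/ ok; σ2 onset /kb/ (2C), coda /z/ ok → phonotactically legal
/ras/ — violates constraint (ii): syllable 1 coda contains /s/, which is not a licensed coda consonant → phonotactically illegal
/ksojk/ — violates constraint (iii): syllable 1 coda /jk/ has 2 consonants (> 1) → phonotactically illegal
/uw/ — violates constraint (ii): syllable 1 coda contains /w/, which is not a licensed coda consonant → phonotactically illegal
Phonotactically legal: /rku.ko/, /bak.kbuz/ → 2.

2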